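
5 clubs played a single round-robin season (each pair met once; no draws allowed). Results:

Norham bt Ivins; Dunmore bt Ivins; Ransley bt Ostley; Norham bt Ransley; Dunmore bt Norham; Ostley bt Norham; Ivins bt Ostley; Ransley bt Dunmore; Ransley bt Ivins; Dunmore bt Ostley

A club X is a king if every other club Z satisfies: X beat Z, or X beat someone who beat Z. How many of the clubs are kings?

Norham reaches everyone (king).
Ostley cannot reach Dunmore in two steps.
Ransley reaches everyone (king).
Ivins cannot reach Ransley, Dunmore in two steps.
Dunmore reaches everyone (king).
Kings: Norham, Ransley, Dunmore — 3.

3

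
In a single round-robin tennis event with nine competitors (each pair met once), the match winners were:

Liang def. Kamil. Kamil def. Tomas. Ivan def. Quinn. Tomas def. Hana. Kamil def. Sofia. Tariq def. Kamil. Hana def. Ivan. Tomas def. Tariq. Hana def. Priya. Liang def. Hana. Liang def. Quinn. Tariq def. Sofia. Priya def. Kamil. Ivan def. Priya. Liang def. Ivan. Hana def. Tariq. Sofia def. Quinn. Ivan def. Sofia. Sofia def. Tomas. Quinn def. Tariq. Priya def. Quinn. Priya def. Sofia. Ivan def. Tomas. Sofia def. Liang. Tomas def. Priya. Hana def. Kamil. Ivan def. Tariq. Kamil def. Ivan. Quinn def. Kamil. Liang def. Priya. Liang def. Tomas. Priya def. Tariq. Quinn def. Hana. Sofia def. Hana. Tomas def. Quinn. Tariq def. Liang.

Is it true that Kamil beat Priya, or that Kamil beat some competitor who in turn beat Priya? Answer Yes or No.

Kamil did not beat Priya directly.
Kamil beat Ivan, Tomas, Sofia. Of those, Ivan beat Priya.

Yes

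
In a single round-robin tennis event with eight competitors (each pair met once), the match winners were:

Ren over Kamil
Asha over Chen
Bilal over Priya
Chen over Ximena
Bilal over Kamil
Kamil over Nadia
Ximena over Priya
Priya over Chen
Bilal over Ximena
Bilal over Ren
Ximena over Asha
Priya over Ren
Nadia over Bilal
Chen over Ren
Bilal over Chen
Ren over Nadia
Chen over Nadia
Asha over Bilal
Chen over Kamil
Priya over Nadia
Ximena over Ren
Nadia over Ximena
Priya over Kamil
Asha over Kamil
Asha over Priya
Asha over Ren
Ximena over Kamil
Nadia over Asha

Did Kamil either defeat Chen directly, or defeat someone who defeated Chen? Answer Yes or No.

No

Kamil did not beat Chen directly.
Kamil beat Nadia, but each of them lost to Chen. No two-step path.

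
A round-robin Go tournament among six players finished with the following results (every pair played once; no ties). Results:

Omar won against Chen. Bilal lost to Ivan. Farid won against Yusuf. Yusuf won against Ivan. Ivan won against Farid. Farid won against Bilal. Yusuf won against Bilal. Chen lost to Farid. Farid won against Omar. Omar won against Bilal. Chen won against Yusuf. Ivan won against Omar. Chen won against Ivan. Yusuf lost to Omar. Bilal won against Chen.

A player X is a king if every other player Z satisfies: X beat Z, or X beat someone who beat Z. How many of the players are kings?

4

Farid reaches everyone (king).
Omar cannot reach Farid in two steps.
Chen reaches everyone (king).
Yusuf reaches everyone (king).
Ivan reaches everyone (king).
Bilal cannot reach Farid, Omar in two steps.
Kings: Farid, Chen, Yusuf, Ivan — 4.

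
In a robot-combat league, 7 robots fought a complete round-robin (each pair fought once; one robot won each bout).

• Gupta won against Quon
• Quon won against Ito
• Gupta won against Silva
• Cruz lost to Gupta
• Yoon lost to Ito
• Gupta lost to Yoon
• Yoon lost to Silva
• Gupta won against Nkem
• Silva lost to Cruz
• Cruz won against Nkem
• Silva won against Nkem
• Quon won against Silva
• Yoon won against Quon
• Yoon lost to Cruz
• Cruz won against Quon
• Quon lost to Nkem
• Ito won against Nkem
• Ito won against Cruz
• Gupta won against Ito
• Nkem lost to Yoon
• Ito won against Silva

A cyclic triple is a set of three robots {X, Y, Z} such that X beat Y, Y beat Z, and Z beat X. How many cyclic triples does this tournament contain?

Win totals: Yoon 3, Quon 2, Gupta 5, Nkem 1, Ito 4, Cruz 4, Silva 2.
A robot with w wins dominates both others in C(w,2) triples; summing gives 3 + 1 + 10 + 0 + 6 + 6 + 1 = 27 transitive triples.
Total triples C(7,3) = 35, so cyclic triples = 35 − 27 = 8.

8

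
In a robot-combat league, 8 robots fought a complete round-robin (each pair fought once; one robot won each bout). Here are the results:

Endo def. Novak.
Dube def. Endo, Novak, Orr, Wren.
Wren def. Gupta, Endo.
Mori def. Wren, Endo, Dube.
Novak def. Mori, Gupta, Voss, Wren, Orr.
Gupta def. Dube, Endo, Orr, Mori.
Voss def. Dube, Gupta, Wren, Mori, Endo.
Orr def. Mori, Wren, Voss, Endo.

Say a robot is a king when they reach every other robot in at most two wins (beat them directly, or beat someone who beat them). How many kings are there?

5

Mori cannot reach Voss in two steps.
Dube reaches everyone (king).
Orr reaches everyone (king).
Gupta reaches everyone (king).
Novak reaches everyone (king).
Voss reaches everyone (king).
Endo cannot reach Dube in two steps.
Wren cannot reach Voss in two steps.
Kings: Dube, Orr, Gupta, Novak, Voss — 5.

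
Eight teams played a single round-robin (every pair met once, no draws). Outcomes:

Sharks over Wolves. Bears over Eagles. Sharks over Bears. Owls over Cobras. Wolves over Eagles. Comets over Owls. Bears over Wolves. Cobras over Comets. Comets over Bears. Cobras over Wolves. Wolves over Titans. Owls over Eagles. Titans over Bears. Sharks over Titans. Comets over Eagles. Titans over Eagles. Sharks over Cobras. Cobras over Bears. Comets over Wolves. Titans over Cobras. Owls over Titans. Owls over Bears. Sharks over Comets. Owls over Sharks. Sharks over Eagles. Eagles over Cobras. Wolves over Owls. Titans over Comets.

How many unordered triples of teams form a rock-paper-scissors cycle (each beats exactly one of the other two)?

12

Win totals: Bears 2, Sharks 6, Eagles 1, Cobras 3, Comets 4, Titans 4, Owls 5, Wolves 3.
A team with w wins dominates both others in C(w,2) triples; summing gives 1 + 15 + 0 + 3 + 6 + 6 + 10 + 3 = 44 transitive triples.
Total triples C(8,3) = 56, so cyclic triples = 56 − 44 = 12.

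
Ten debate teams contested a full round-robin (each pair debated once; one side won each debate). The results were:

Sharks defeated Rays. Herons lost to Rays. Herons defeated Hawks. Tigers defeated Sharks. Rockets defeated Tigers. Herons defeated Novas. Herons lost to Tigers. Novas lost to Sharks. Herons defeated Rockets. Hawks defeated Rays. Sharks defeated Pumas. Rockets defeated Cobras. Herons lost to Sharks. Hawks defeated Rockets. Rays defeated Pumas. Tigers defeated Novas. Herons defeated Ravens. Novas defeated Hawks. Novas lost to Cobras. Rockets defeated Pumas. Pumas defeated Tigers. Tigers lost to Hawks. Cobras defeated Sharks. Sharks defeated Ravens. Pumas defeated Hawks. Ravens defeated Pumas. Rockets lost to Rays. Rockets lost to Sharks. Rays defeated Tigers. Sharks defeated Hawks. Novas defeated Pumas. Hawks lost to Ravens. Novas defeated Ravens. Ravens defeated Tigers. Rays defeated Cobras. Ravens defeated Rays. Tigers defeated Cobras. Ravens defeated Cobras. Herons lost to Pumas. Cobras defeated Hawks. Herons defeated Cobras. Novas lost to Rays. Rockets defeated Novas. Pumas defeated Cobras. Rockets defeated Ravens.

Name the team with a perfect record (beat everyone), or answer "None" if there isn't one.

Highest win total is Sharks with 7 (out of 9 possible).
Sharks lost to Tigers, Cobras, so no team went undefeated.

None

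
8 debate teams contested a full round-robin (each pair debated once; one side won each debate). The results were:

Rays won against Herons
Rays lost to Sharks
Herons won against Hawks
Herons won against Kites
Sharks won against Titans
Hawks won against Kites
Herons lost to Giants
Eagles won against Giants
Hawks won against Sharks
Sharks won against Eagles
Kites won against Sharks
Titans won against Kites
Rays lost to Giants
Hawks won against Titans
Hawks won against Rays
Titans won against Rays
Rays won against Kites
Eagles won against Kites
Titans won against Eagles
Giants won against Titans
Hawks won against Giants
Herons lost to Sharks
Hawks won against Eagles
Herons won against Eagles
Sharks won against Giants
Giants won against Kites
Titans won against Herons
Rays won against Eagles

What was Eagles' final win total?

2

Eagles' results: beat Kites, Giants; lost to Sharks, Rays, Herons, Titans, Hawks.
That is 2 wins.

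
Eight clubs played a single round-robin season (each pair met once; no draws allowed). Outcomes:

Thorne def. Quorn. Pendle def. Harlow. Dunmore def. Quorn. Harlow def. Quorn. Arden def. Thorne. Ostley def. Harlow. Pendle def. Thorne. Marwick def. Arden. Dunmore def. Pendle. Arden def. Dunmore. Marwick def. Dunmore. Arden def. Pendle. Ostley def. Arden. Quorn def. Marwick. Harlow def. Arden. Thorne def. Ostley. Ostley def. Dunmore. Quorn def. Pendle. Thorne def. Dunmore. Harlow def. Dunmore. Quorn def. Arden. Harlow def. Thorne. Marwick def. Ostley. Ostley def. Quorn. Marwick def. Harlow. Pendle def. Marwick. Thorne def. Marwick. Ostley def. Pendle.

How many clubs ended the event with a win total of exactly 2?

1

Win totals: Ostley 5, Marwick 4, Thorne 4, Arden 3, Pendle 3, Dunmore 2, Quorn 3, Harlow 4.
Exactly 2: Dunmore — 1 club.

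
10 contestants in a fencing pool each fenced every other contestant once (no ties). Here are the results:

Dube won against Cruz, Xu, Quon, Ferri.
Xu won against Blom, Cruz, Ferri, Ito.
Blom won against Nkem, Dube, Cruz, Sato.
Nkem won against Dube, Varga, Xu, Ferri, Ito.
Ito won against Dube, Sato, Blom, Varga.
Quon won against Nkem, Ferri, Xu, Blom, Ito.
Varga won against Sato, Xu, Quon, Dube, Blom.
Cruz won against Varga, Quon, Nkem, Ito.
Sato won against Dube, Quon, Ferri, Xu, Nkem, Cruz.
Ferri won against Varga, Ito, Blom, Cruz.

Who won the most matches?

Sato

Win totals: Xu 4, Dube 4, Nkem 5, Ferri 4, Cruz 4, Blom 4, Ito 4, Quon 5, Sato 6, Varga 5.
Sato leads with 6 wins (next highest: 5).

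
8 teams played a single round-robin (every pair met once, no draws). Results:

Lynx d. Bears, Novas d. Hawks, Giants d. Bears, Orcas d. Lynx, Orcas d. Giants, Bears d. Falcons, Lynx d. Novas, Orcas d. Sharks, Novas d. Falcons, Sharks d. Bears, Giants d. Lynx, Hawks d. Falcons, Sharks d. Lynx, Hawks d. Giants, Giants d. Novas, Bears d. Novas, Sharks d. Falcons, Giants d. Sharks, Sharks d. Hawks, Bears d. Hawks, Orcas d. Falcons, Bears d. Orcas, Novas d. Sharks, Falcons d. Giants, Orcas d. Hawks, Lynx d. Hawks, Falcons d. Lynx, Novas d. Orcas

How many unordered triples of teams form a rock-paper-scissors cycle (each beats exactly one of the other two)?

17

Win totals: Sharks 4, Orcas 5, Giants 4, Novas 4, Bears 4, Hawks 2, Falcons 2, Lynx 3.
A team with w wins dominates both others in C(w,2) triples; summing gives 6 + 10 + 6 + 6 + 6 + 1 + 1 + 3 = 39 transitive triples.
Total triples C(8,3) = 56, so cyclic triples = 56 − 39 = 17.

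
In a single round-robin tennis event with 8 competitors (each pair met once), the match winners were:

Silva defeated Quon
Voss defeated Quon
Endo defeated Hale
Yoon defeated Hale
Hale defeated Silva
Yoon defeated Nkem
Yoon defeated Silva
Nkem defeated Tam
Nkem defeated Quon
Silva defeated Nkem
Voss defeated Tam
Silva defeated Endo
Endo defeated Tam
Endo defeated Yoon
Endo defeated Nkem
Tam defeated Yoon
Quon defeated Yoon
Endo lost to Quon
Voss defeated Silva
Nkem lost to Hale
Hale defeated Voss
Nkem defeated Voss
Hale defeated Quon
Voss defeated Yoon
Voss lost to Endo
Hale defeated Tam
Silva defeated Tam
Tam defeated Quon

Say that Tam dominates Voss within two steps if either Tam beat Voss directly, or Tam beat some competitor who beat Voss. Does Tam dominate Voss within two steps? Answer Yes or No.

No

Tam did not beat Voss directly.
Tam beat Quon, Yoon, but each of them lost to Voss. No two-step path.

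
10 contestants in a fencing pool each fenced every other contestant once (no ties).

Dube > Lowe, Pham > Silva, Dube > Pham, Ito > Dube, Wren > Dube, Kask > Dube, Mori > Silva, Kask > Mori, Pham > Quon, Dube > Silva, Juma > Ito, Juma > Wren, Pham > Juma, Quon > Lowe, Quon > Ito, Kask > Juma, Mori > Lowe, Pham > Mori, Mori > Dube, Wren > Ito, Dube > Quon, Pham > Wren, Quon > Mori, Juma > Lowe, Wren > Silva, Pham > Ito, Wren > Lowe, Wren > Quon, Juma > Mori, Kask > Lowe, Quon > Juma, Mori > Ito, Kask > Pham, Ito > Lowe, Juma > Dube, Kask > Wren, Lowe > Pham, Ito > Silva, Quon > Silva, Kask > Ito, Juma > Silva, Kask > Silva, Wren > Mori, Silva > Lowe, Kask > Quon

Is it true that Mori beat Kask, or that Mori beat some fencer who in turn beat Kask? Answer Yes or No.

No

Mori did not beat Kask directly.
Mori beat Lowe, Dube, Silva, Ito, but each of them lost to Kask. No two-step path.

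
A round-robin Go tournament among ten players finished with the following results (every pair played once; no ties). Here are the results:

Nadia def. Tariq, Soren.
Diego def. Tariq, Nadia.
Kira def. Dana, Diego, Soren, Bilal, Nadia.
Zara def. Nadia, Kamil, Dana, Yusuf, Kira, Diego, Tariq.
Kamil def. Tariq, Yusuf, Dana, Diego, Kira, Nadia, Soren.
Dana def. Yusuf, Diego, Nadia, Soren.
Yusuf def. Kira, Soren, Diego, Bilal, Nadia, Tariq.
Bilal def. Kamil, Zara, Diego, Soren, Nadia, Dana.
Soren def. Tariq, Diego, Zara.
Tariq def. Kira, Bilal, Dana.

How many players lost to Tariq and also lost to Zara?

Tariq beat: Dana, Bilal, Kira.
Zara beat: Kamil, Dana, Nadia, Yusuf, Diego, Kira, Tariq.
Both beat: Dana, Kira — 2.

2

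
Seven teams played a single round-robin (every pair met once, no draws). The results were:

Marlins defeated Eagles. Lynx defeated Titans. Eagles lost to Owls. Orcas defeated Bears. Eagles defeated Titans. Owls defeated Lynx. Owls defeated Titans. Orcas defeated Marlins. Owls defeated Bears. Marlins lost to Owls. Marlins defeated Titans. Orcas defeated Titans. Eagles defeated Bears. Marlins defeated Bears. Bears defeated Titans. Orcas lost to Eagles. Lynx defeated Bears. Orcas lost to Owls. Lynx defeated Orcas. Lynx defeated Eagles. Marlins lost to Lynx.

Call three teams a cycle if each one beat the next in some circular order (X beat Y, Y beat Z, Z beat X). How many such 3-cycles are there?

Win totals: Titans 0, Owls 6, Eagles 3, Marlins 3, Lynx 5, Orcas 3, Bears 1.
A team with w wins dominates both others in C(w,2) triples; summing gives 0 + 15 + 3 + 3 + 10 + 3 + 0 = 34 transitive triples.
Total triples C(7,3) = 35, so cyclic triples = 35 − 34 = 1.

1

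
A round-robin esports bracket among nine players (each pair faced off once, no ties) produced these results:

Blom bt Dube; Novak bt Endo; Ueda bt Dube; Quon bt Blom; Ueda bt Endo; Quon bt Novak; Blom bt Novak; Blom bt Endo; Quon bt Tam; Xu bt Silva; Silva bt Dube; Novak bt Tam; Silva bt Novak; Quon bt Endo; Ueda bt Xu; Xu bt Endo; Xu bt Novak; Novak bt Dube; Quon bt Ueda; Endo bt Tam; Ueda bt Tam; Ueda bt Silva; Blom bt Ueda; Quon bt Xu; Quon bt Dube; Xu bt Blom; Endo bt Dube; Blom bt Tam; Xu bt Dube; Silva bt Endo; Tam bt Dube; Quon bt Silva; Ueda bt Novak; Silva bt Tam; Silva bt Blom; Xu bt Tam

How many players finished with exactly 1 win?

1

Win totals: Xu 6, Blom 5, Quon 8, Ueda 6, Novak 3, Dube 0, Tam 1, Endo 2, Silva 5.
Exactly 1: Tam — 1 player.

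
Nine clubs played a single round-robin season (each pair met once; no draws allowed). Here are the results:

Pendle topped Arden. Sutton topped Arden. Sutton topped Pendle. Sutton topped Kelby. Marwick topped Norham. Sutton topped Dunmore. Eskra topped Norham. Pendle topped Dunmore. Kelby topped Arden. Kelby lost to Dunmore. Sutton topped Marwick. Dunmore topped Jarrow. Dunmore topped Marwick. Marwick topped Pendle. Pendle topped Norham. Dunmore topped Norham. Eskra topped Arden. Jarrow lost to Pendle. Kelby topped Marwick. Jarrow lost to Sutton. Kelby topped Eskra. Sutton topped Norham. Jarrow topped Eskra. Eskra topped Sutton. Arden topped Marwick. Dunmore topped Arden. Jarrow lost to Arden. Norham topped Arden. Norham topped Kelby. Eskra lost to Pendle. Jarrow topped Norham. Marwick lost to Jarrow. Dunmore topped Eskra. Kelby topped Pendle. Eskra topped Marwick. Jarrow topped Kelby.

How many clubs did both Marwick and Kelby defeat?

1

Marwick beat: Norham, Pendle.
Kelby beat: Pendle, Arden, Eskra, Marwick.
Both beat: Pendle — 1.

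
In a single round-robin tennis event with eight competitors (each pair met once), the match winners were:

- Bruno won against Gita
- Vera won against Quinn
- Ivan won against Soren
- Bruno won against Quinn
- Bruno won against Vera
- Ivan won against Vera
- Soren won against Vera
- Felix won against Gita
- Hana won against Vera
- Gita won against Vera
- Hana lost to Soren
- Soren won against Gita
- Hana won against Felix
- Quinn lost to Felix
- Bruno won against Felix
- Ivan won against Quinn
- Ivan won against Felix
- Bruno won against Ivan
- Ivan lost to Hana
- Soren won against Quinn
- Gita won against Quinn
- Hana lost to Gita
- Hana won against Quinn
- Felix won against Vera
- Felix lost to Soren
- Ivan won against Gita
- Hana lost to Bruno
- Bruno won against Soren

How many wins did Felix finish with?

Felix's results: beat Quinn, Gita, Vera; lost to Bruno, Ivan, Soren, Hana.
That is 3 wins.

3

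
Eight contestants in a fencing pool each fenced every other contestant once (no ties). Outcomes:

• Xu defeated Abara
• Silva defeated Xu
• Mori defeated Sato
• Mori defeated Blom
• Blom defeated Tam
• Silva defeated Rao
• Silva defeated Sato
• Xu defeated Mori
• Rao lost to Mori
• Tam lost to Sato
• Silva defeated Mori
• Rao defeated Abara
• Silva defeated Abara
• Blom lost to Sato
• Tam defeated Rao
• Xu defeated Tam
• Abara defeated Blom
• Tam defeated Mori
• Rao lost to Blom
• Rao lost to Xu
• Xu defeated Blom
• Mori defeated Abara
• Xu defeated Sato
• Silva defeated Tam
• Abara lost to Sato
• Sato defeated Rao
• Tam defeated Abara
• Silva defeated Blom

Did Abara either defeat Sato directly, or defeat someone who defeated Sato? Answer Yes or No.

Abara did not beat Sato directly.
Abara beat Blom, but each of them lost to Sato. No two-step path.

No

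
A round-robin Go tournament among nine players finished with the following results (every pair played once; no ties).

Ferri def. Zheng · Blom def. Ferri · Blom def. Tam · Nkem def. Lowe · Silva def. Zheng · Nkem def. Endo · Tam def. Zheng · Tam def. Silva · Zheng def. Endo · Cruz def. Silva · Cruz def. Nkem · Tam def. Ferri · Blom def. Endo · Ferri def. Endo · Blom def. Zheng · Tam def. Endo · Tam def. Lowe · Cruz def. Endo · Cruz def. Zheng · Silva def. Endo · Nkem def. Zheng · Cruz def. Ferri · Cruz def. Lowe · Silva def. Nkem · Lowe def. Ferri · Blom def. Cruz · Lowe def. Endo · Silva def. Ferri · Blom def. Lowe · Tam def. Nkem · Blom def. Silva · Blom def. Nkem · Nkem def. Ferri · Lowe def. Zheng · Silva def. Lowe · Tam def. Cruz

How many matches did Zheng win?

1

Zheng's results: beat Endo; lost to Cruz, Nkem, Tam, Lowe, Blom, Silva, Ferri.
That is 1 win.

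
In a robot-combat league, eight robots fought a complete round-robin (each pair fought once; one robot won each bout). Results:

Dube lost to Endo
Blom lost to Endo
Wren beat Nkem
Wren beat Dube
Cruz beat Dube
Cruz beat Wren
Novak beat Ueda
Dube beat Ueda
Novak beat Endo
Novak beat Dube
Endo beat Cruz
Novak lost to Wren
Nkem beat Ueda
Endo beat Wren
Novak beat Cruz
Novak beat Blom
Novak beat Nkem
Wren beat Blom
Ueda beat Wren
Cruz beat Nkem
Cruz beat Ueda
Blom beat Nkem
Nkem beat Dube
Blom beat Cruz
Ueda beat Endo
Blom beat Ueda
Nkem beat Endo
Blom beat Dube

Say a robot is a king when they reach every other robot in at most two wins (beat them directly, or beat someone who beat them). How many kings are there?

5

Ueda reaches everyone (king).
Novak reaches everyone (king).
Blom cannot reach Novak in two steps.
Wren reaches everyone (king).
Endo reaches everyone (king).
Dube cannot reach Novak, Blom, Nkem, Cruz in two steps.
Nkem cannot reach Novak in two steps.
Cruz reaches everyone (king).
Kings: Ueda, Novak, Wren, Endo, Cruz — 5.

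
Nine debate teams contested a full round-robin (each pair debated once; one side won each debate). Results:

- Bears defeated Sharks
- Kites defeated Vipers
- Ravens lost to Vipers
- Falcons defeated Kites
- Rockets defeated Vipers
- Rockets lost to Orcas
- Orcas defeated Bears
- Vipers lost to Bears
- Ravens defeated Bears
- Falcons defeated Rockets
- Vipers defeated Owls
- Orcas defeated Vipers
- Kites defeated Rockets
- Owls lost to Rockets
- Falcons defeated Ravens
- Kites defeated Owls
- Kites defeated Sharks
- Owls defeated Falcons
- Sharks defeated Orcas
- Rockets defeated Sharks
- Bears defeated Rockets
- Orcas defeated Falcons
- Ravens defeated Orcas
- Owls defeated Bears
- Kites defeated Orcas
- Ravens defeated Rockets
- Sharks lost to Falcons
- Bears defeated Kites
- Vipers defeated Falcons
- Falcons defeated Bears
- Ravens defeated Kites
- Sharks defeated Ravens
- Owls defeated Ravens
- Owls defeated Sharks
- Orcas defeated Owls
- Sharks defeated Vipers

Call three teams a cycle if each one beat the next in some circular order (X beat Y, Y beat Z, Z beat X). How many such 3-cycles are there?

27

Win totals: Falcons 5, Bears 4, Owls 4, Vipers 3, Kites 5, Rockets 3, Sharks 3, Ravens 4, Orcas 5.
A team with w wins dominates both others in C(w,2) triples; summing gives 10 + 6 + 6 + 3 + 10 + 3 + 3 + 6 + 10 = 57 transitive triples.
Total triples C(9,3) = 84, so cyclic triples = 84 − 57 = 27.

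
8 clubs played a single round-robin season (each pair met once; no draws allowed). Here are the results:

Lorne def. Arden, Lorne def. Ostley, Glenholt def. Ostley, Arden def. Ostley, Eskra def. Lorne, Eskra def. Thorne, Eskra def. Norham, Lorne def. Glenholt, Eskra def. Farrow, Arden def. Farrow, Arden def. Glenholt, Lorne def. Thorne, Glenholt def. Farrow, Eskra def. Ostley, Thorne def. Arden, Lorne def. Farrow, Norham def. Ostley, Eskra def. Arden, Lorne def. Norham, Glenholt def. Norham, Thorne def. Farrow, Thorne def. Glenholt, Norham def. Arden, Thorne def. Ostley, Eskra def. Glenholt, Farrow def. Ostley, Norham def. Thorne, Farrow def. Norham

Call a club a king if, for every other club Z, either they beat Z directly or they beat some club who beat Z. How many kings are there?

Lorne cannot reach Eskra in two steps.
Eskra reaches everyone (king).
Glenholt cannot reach Lorne, Eskra in two steps.
Arden cannot reach Lorne, Eskra, Thorne in two steps.
Thorne cannot reach Lorne, Eskra in two steps.
Norham cannot reach Lorne, Eskra in two steps.
Farrow cannot reach Lorne, Eskra, Glenholt in two steps.
Ostley cannot reach Lorne, Eskra, Glenholt, Arden, Thorne, Norham, Farrow in two steps.
Kings: Eskra — 1.

1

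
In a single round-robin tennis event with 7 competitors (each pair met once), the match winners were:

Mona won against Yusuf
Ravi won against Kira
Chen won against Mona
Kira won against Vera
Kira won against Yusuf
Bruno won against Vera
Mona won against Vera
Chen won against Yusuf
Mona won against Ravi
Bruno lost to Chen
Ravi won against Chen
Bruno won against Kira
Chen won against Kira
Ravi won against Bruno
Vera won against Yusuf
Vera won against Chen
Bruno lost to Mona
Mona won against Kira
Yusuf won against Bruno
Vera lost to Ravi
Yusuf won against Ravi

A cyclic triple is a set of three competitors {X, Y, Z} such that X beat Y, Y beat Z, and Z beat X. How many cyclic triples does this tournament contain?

Win totals: Chen 4, Yusuf 2, Bruno 2, Ravi 4, Mona 5, Vera 2, Kira 2.
A competitor with w wins dominates both others in C(w,2) triples; summing gives 6 + 1 + 1 + 6 + 10 + 1 + 1 = 26 transitive triples.
Total triples C(7,3) = 35, so cyclic triples = 35 − 26 = 9.

9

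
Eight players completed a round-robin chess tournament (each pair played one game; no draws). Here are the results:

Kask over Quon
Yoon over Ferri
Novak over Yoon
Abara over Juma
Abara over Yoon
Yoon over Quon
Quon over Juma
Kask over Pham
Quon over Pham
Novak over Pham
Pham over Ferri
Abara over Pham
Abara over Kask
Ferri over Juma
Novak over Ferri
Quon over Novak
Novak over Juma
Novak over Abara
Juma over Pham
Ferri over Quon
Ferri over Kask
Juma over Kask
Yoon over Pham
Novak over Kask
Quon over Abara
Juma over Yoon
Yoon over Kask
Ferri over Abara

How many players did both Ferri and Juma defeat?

1

Ferri beat: Juma, Quon, Abara, Kask.
Juma beat: Yoon, Pham, Kask.
Both beat: Kask — 1.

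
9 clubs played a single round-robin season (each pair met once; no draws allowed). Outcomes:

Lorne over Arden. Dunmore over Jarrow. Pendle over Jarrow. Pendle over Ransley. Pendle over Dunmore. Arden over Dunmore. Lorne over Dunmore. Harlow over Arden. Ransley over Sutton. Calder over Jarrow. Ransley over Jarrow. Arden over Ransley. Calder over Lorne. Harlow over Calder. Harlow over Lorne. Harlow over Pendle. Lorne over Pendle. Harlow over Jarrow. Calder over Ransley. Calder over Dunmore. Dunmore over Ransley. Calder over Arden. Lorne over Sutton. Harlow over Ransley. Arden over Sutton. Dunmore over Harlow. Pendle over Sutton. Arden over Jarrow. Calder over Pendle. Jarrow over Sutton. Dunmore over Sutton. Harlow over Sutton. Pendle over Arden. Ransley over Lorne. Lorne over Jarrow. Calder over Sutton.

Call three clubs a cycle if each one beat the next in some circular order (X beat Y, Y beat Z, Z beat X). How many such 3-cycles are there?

7

Win totals: Calder 7, Lorne 5, Jarrow 1, Ransley 3, Harlow 7, Arden 4, Pendle 5, Sutton 0, Dunmore 4.
A club with w wins dominates both others in C(w,2) triples; summing gives 21 + 10 + 0 + 3 + 21 + 6 + 10 + 0 + 6 = 77 transitive triples.
Total triples C(9,3) = 84, so cyclic triples = 84 − 77 = 7.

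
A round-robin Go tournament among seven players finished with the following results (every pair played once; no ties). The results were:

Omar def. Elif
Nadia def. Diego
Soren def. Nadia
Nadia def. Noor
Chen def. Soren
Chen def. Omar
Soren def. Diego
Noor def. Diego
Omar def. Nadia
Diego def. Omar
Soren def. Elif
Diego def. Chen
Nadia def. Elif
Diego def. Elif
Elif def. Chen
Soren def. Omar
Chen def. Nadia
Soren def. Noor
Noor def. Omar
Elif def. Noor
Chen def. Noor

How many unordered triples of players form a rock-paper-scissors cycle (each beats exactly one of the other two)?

10

Win totals: Soren 5, Diego 3, Elif 2, Nadia 3, Omar 2, Chen 4, Noor 2.
A player with w wins dominates both others in C(w,2) triples; summing gives 10 + 3 + 1 + 3 + 1 + 6 + 1 = 25 transitive triples.
Total triples C(7,3) = 35, so cyclic triples = 35 − 25 = 10.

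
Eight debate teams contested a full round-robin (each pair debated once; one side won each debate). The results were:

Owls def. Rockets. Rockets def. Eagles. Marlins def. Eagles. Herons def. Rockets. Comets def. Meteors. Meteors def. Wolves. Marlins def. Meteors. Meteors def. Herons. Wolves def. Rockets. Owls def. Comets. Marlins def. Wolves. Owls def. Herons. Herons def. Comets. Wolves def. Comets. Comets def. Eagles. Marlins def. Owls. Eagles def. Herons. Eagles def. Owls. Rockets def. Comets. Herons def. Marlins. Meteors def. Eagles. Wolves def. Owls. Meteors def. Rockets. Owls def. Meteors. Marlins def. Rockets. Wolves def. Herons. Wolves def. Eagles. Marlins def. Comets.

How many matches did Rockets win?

Rockets' results: beat Comets, Eagles; lost to Owls, Herons, Wolves, Meteors, Marlins.
That is 2 wins.

2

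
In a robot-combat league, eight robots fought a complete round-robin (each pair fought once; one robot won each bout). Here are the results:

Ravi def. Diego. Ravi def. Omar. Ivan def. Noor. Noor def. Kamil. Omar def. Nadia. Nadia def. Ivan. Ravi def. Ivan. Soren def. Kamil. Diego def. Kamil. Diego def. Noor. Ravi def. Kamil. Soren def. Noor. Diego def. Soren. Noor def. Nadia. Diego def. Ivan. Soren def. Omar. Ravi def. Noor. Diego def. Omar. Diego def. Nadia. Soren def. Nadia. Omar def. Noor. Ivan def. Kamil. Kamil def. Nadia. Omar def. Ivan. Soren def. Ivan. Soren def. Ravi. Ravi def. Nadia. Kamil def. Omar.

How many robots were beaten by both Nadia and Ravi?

1

Nadia beat: Ivan.
Ravi beat: Diego, Kamil, Ivan, Omar, Nadia, Noor.
Both beat: Ivan — 1.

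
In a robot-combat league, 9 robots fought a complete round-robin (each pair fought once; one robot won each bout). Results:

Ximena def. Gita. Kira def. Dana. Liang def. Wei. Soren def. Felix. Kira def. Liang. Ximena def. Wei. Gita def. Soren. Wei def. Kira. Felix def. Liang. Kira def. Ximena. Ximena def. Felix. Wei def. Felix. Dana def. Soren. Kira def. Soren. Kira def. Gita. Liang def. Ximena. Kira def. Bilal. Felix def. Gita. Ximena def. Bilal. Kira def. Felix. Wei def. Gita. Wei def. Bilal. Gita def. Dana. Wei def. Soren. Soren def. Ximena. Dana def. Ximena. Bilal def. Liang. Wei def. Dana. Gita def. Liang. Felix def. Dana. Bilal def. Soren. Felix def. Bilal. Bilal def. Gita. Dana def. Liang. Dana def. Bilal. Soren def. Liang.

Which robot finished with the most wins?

Kira

Win totals: Bilal 3, Soren 3, Wei 6, Kira 7, Felix 4, Liang 2, Dana 4, Ximena 4, Gita 3.
Kira leads with 7 wins (next highest: 6).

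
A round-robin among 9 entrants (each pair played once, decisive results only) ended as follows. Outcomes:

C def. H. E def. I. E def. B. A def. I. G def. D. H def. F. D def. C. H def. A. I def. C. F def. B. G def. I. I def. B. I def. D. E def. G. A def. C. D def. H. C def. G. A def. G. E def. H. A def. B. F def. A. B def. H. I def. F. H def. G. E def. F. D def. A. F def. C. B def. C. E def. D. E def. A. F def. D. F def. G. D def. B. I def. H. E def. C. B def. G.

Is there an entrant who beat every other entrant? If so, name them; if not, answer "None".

E has 8 wins out of 8 opponents — a perfect record.

E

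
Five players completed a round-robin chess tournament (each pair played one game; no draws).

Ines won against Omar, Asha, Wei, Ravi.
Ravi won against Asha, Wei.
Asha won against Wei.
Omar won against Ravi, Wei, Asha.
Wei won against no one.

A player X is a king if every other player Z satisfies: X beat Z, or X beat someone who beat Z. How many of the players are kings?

1

Ravi cannot reach Omar, Ines in two steps.
Omar cannot reach Ines in two steps.
Asha cannot reach Ravi, Omar, Ines in two steps.
Ines reaches everyone (king).
Wei cannot reach Ravi, Omar, Asha, Ines in two steps.
Kings: Ines — 1.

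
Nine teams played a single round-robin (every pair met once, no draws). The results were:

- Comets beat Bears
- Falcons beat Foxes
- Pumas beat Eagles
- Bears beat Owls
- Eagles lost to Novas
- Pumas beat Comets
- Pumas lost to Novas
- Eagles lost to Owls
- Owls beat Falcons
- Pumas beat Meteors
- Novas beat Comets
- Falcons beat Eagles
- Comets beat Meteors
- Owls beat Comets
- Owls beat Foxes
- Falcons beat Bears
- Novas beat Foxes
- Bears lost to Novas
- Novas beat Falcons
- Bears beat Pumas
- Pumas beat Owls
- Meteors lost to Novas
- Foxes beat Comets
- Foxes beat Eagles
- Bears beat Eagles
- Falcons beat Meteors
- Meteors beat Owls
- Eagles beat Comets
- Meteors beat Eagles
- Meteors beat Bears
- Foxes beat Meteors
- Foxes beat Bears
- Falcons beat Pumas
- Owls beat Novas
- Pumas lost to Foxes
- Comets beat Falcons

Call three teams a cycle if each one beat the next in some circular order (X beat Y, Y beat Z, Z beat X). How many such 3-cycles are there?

Win totals: Owls 5, Meteors 3, Novas 7, Foxes 5, Comets 3, Bears 3, Falcons 5, Eagles 1, Pumas 4.
A team with w wins dominates both others in C(w,2) triples; summing gives 10 + 3 + 21 + 10 + 3 + 3 + 10 + 0 + 6 = 66 transitive triples.
Total triples C(9,3) = 84, so cyclic triples = 84 − 66 = 18.

18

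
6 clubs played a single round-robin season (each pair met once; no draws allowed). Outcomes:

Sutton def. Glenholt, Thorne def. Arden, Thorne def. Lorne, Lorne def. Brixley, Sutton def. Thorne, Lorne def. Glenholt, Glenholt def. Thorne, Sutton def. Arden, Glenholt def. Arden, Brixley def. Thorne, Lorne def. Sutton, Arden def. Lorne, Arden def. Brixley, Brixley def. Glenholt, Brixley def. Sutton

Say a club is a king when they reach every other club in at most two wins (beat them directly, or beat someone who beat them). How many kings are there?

5

Lorne reaches everyone (king).
Glenholt cannot reach Sutton in two steps.
Brixley reaches everyone (king).
Arden reaches everyone (king).
Sutton reaches everyone (king).
Thorne reaches everyone (king).
Kings: Lorne, Brixley, Arden, Sutton, Thorne — 5.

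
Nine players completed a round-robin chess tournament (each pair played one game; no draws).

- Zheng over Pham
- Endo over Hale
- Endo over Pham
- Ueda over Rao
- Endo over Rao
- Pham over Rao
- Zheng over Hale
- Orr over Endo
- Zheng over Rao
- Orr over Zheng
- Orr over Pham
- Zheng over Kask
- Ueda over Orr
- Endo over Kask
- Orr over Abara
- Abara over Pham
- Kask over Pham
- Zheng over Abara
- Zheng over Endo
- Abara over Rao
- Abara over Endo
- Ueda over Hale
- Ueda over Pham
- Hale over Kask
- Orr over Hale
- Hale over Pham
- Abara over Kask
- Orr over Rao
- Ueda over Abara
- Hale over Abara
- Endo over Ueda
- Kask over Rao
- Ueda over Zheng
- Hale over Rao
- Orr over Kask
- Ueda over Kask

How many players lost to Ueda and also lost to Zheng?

5

Ueda beat: Abara, Zheng, Orr, Kask, Rao, Pham, Hale.
Zheng beat: Abara, Endo, Kask, Rao, Pham, Hale.
Both beat: Abara, Kask, Rao, Pham, Hale — 5.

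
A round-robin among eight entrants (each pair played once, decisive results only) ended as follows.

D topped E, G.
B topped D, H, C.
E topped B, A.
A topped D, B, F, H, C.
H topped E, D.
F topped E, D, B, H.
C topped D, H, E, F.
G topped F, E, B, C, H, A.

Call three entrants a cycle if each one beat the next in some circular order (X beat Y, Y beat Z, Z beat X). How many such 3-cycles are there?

Win totals: A 5, B 3, C 4, D 2, E 2, F 4, G 6, H 2.
An entrant with w wins dominates both others in C(w,2) triples; summing gives 10 + 3 + 6 + 1 + 1 + 6 + 15 + 1 = 43 transitive triples.
Total triples C(8,3) = 56, so cyclic triples = 56 − 43 = 13.

13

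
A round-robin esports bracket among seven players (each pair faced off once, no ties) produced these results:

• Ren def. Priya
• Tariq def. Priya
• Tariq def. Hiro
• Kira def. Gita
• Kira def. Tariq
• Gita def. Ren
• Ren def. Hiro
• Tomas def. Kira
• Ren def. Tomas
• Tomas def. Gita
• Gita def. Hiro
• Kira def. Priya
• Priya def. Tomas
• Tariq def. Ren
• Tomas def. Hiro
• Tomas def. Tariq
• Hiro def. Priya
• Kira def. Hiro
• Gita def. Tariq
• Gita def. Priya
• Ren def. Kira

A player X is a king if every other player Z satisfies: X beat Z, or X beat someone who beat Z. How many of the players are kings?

4

Tariq cannot reach Gita in two steps.
Priya cannot reach Ren in two steps.
Ren reaches everyone (king).
Hiro cannot reach Tariq, Ren, Kira, Gita in two steps.
Tomas reaches everyone (king).
Kira reaches everyone (king).
Gita reaches everyone (king).
Kings: Ren, Tomas, Kira, Gita — 4.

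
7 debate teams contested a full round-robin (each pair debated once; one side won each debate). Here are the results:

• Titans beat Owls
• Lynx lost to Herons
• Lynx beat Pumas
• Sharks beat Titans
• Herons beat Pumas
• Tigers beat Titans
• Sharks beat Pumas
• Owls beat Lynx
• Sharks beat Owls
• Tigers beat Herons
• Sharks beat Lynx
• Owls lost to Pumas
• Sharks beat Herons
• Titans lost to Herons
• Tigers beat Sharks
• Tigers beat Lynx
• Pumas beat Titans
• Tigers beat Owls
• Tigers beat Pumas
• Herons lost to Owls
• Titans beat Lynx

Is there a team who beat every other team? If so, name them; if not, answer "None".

Tigers

Tigers has 6 wins out of 6 opponents — a perfect record.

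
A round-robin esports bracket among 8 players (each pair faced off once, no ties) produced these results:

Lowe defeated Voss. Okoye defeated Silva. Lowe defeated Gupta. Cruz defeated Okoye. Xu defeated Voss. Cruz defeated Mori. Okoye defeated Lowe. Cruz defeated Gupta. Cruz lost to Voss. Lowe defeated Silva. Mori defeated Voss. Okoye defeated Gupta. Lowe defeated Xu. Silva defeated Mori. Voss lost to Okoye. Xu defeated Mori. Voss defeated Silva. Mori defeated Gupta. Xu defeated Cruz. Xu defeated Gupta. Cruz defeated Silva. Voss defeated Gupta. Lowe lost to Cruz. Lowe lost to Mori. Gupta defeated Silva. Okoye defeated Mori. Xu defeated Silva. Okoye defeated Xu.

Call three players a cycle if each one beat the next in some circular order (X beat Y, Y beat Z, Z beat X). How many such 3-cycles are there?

Win totals: Gupta 1, Mori 3, Silva 1, Lowe 4, Xu 5, Okoye 6, Cruz 5, Voss 3.
A player with w wins dominates both others in C(w,2) triples; summing gives 0 + 3 + 0 + 6 + 10 + 15 + 10 + 3 = 47 transitive triples.
Total triples C(8,3) = 56, so cyclic triples = 56 − 47 = 9.

9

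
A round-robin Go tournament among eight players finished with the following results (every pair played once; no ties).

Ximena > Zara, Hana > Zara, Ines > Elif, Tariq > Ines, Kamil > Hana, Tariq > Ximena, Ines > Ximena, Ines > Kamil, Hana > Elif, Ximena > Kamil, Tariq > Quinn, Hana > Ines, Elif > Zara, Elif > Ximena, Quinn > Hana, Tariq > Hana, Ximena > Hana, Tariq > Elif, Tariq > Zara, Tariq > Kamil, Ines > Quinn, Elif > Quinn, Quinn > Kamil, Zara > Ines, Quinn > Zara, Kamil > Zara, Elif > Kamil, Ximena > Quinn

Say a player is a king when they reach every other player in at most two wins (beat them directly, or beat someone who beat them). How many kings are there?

1

Hana cannot reach Tariq in two steps.
Ximena cannot reach Tariq in two steps.
Tariq reaches everyone (king).
Quinn cannot reach Ximena, Tariq in two steps.
Zara cannot reach Hana, Tariq in two steps.
Kamil cannot reach Ximena, Tariq, Quinn in two steps.
Elif cannot reach Tariq in two steps.
Ines cannot reach Tariq in two steps.
Kings: Tariq — 1.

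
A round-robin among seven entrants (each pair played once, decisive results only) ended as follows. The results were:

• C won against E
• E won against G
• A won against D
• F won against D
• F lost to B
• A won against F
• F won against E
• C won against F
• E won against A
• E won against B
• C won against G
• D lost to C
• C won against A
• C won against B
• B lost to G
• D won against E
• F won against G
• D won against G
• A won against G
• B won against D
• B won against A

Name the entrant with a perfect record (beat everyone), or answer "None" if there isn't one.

C has 6 wins out of 6 opponents — a perfect record.

C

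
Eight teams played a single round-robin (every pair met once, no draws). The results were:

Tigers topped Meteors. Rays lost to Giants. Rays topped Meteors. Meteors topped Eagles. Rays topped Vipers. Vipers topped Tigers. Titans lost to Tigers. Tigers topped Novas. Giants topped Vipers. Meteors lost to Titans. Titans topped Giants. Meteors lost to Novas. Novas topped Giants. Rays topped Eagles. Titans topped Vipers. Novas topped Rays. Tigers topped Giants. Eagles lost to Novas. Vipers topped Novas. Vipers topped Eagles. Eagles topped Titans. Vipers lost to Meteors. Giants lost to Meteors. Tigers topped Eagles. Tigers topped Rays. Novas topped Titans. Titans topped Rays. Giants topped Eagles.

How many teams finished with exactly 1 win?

1

Win totals: Eagles 1, Giants 3, Rays 3, Novas 5, Meteors 3, Tigers 6, Titans 4, Vipers 3.
Exactly 1: Eagles — 1 team.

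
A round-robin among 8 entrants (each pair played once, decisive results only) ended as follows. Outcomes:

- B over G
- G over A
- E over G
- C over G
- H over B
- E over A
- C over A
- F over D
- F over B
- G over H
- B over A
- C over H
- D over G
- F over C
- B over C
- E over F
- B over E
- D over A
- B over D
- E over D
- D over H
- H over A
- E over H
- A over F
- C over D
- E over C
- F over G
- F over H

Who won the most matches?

E

Win totals: A 1, B 5, C 4, D 3, E 6, F 5, G 2, H 2.
E leads with 6 wins (next highest: 5).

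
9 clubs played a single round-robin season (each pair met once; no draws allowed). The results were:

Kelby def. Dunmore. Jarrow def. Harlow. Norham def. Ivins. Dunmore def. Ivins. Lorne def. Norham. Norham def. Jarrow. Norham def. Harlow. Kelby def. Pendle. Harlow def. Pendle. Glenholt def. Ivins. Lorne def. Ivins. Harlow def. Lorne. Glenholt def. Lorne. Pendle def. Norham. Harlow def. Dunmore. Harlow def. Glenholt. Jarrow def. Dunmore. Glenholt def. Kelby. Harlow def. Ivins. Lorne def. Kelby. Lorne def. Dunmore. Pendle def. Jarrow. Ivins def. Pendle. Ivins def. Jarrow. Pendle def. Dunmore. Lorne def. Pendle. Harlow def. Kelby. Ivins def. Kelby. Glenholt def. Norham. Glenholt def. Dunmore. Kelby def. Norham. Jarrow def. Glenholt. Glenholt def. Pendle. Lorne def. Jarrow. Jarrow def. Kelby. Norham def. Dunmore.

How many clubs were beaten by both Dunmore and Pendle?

Dunmore beat: Ivins.
Pendle beat: Jarrow, Norham, Dunmore.
No one was beaten by both.

0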